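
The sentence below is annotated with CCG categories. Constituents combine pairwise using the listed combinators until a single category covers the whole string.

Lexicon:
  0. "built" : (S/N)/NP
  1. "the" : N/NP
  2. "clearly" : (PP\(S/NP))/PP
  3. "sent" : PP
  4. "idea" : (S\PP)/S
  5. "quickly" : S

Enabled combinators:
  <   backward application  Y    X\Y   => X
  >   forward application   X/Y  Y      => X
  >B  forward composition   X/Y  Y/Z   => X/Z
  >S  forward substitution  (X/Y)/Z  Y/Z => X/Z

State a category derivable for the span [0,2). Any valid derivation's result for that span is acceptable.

[0,6] S   <
  [0,4] PP   <
    [0,2] S/NP   >S
      [0,1] "built" : (S/N)/NP
      [1,2] "the" : N/NP
    [2,4] PP\(S/NP)   >
      [2,3] "clearly" : (PP\(S/NP))/PP
      [3,4] "sent" : PP
  [4,6] S\PP   >
    [4,5] "idea" : (S\PP)/S
    [5,6] "quickly" : S

S/NP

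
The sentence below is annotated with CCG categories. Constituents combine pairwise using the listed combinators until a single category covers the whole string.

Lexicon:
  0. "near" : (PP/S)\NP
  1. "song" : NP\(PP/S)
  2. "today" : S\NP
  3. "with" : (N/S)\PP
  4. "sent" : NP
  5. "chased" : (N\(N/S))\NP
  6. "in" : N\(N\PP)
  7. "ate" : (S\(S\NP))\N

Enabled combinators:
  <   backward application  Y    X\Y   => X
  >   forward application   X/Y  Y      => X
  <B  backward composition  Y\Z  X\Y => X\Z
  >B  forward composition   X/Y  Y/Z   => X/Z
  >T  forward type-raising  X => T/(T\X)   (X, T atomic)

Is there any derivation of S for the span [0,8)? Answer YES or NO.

[0,8] S   <
  [0,3] S\NP   <B
    [0,2] NP\NP   <B
      [0,1] "near" : (PP/S)\NP
      [1,2] "song" : NP\(PP/S)
    [2,3] "today" : S\NP
  [3,8] S\(S\NP)   <
    [3,7] N   <
      [3,6] N\PP   <B
        [3,4] "with" : (N/S)\PP
        [4,6] N\(N/S)   <
          [4,5] "sent" : NP
          [5,6] "chased" : (N\(N/S))\NP
      [6,7] "in" : N\(N\PP)
    [7,8] "ate" : (S\(S\NP))\N

YES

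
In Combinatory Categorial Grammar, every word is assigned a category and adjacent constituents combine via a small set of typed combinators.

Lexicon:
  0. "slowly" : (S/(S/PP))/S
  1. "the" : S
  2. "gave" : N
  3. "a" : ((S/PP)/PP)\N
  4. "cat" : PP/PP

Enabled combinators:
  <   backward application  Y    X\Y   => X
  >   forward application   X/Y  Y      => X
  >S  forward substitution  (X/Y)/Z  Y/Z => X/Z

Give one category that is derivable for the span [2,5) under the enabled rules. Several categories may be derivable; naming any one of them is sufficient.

[0,5] S   >
  [0,2] S/(S/PP)   >
    [0,1] "slowly" : (S/(S/PP))/S
    [1,2] "the" : S
  [2,5] S/PP   >S
    [2,4] (S/PP)/PP   <
      [2,3] "gave" : N
      [3,4] "a" : ((S/PP)/PP)\N
    [4,5] "cat" : PP/PP

S/PP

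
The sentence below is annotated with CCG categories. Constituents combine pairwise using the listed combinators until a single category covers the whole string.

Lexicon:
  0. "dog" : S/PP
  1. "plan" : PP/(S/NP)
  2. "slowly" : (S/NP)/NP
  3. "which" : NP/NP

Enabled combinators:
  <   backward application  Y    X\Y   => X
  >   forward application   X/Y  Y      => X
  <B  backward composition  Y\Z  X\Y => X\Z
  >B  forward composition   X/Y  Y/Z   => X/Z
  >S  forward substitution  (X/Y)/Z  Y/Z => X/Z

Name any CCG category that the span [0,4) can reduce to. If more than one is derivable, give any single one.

[0,4] S   >
  [0,1] "dog" : S/PP
  [1,4] PP   >
    [1,2] "plan" : PP/(S/NP)
    [2,4] S/NP   >S
      [2,3] "slowly" : (S/NP)/NP
      [3,4] "which" : NP/NP

S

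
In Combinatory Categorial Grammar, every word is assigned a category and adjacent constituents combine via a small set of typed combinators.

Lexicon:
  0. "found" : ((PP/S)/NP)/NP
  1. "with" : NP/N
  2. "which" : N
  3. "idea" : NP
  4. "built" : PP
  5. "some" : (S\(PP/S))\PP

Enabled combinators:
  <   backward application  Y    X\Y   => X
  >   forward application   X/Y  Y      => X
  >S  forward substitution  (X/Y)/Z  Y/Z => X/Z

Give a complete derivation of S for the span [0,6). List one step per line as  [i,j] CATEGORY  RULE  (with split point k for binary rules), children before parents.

[0,6] S   <
  [0,4] PP/S   >
    [0,3] (PP/S)/NP   >
      [0,1] "found" : ((PP/S)/NP)/NP
      [1,3] NP   >
        [1,2] "with" : NP/N
        [2,3] "which" : N
    [3,4] "idea" : NP
  [4,6] S\(PP/S)   <
    [4,5] "built" : PP
    [5,6] "some" : (S\(PP/S))\PP

[0,1] ((PP/S)/NP)/NP  lex  "found"
[1,2] NP/N  lex  "with"
[2,3] N  lex  "which"
[1,3] NP  >  k=2
[0,3] (PP/S)/NP  >  k=1
[3,4] NP  lex  "idea"
[0,4] PP/S  >  k=3
[4,5] PP  lex  "built"
[5,6] (S\(PP/S))\PP  lex  "some"
[4,6] S\(PP/S)  <  k=5
[0,6] S  <  k=4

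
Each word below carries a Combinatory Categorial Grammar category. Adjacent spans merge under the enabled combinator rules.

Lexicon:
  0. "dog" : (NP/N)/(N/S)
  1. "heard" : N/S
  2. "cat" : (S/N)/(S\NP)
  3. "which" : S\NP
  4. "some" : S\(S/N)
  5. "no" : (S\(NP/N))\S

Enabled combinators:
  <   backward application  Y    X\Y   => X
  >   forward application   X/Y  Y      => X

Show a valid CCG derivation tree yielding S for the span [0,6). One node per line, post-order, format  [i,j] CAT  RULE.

[0,1] (NP/N)/(N/S)  lex  "dog"
[1,2] N/S  lex  "heard"
[0,2] NP/N  >  k=1
[2,3] (S/N)/(S\NP)  lex  "cat"
[3,4] S\NP  lex  "which"
[2,4] S/N  >  k=3
[4,5] S\(S/N)  lex  "some"
[2,5] S  <  k=4
[5,6] (S\(NP/N))\S  lex  "no"
[2,6] S\(NP/N)  <  k=5
[0,6] S  <  k=2

[0,6] S   <
  [0,2] NP/N   >
    [0,1] "dog" : (NP/N)/(N/S)
    [1,2] "heard" : N/S
  [2,6] S\(NP/N)   <
    [2,5] S   <
      [2,4] S/N   >
        [2,3] "cat" : (S/N)/(S\NP)
        [3,4] "which" : S\NP
      [4,5] "some" : S\(S/N)
    [5,6] "no" : (S\(NP/N))\S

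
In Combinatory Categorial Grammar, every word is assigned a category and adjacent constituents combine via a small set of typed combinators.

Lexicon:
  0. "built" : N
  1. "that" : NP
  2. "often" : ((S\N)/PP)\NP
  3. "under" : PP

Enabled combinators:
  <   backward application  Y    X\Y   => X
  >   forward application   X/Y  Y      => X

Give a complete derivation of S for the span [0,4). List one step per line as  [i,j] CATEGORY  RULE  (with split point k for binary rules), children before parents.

[0,4] S   <
  [0,1] "built" : N
  [1,4] S\N   >
    [1,3] (S\N)/PP   <
      [1,2] "that" : NP
      [2,3] "often" : ((S\N)/PP)\NP
    [3,4] "under" : PP

[0,1] N  lex  "built"
[1,2] NP  lex  "that"
[2,3] ((S\N)/PP)\NP  lex  "often"
[1,3] (S\N)/PP  <  k=2
[3,4] PP  lex  "under"
[1,4] S\N  >  k=3
[0,4] S  <  k=1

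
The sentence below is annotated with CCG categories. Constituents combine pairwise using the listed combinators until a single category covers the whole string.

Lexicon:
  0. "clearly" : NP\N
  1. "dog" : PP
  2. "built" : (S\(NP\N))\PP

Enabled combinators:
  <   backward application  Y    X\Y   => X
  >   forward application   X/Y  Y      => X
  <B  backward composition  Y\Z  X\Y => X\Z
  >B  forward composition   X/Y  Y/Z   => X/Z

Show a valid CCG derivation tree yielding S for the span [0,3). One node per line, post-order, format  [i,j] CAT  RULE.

[0,1] NP\N  lex  "clearly"
[1,2] PP  lex  "dog"
[2,3] (S\(NP\N))\PP  lex  "built"
[1,3] S\(NP\N)  <  k=2
[0,3] S  <  k=1

[0,3] S   <
  [0,1] "clearly" : NP\N
  [1,3] S\(NP\N)   <
    [1,2] "dog" : PP
    [2,3] "built" : (S\(NP\N))\PP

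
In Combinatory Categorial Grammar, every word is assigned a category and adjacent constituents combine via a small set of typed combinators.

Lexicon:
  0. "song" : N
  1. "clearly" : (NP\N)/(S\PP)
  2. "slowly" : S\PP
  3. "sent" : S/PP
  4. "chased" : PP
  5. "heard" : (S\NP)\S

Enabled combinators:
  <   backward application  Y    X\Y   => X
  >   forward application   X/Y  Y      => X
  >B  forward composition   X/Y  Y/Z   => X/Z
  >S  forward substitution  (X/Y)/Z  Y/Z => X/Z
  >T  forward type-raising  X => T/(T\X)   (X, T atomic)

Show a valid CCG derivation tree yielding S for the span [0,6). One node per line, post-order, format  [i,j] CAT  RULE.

[0,1] N  lex  "song"
[0,1] NP/(NP\N)  >T
[1,2] (NP\N)/(S\PP)  lex  "clearly"
[2,3] S\PP  lex  "slowly"
[1,3] NP\N  >  k=2
[0,3] NP  >  k=1
[3,4] S/PP  lex  "sent"
[4,5] PP  lex  "chased"
[3,5] S  >  k=4
[5,6] (S\NP)\S  lex  "heard"
[3,6] S\NP  <  k=5
[0,6] S  <  k=3

[0,6] S   <
  [0,3] NP   >
    [0,1] NP/(NP\N)   >T
      [0,1] "song" : N
    [1,3] NP\N   >
      [1,2] "clearly" : (NP\N)/(S\PP)
      [2,3] "slowly" : S\PP
  [3,6] S\NP   <
    [3,5] S   >
      [3,4] "sent" : S/PP
      [4,5] "chased" : PP
    [5,6] "heard" : (S\NP)\S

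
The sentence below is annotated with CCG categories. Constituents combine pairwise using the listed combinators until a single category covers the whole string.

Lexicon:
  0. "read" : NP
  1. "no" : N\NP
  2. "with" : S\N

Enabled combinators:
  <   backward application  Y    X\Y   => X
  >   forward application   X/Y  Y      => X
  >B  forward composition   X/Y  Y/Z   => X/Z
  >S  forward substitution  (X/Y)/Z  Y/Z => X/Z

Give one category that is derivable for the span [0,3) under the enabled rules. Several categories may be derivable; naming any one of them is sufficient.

[0,3] S   <
  [0,2] N   <
    [0,1] "read" : NP
    [1,2] "no" : N\NP
  [2,3] "with" : S\N

S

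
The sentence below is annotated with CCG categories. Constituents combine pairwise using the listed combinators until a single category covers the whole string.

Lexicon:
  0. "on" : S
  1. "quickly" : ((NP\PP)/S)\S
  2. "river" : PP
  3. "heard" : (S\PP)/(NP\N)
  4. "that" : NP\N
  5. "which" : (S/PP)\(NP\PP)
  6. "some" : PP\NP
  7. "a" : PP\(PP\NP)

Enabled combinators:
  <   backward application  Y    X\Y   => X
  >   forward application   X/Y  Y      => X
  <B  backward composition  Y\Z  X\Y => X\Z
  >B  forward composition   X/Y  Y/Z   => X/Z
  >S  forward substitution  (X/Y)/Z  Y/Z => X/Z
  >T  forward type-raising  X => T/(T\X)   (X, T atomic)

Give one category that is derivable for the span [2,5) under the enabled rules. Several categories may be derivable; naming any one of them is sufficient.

[0,8] S   >
  [0,6] S/PP   <
    [0,5] NP\PP   >
      [0,2] (NP\PP)/S   <
        [0,1] "on" : S
        [1,2] "quickly" : ((NP\PP)/S)\S
      [2,5] S   <
        [2,3] "river" : PP
        [3,5] S\PP   >
          [3,4] "heard" : (S\PP)/(NP\N)
          [4,5] "that" : NP\N
    [5,6] "which" : (S/PP)\(NP\PP)
  [6,8] PP   <
    [6,7] "some" : PP\NP
    [7,8] "a" : PP\(PP\NP)

S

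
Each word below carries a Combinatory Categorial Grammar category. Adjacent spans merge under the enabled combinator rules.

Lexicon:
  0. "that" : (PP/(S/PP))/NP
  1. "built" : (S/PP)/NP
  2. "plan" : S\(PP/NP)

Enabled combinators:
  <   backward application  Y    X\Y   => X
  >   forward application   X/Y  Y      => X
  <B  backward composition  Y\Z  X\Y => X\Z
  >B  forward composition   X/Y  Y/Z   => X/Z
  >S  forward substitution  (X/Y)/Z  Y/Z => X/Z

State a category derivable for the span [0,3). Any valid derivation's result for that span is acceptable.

S

[0,3] S   <
  [0,2] PP/NP   >S
    [0,1] "that" : (PP/(S/PP))/NP
    [1,2] "built" : (S/PP)/NP
  [2,3] "plan" : S\(PP/NP)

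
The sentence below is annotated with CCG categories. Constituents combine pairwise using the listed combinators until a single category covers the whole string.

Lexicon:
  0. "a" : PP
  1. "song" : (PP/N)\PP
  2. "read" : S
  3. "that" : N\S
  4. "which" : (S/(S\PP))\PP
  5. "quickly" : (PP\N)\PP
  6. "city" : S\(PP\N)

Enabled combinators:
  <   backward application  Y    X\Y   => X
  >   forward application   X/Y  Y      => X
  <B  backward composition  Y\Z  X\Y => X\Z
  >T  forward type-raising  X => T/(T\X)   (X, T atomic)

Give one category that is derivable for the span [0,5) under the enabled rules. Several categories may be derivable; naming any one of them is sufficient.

[0,7] S   >
  [0,5] S/(S\PP)   <
    [0,4] PP   >
      [0,2] PP/N   <
        [0,1] "a" : PP
        [1,2] "song" : (PP/N)\PP
      [2,4] N   <
        [2,3] "read" : S
        [3,4] "that" : N\S
    [4,5] "which" : (S/(S\PP))\PP
  [5,7] S\PP   <B
    [5,6] "quickly" : (PP\N)\PP
    [6,7] "city" : S\(PP\N)

S/(S\PP)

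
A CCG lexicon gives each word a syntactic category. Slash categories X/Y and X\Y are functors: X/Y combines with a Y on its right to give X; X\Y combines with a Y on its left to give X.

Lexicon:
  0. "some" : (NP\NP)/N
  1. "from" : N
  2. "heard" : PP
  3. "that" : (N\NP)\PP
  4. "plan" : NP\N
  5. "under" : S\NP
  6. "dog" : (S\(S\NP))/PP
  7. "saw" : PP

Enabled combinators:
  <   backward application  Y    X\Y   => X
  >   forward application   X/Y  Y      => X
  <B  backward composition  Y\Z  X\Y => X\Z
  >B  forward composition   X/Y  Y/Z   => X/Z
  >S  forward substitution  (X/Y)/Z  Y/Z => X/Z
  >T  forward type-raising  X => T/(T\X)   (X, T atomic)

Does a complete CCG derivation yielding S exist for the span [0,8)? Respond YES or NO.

[0,8] S   <
  [0,6] S\NP   <B
    [0,5] NP\NP   <B
      [0,2] NP\NP   >
        [0,1] "some" : (NP\NP)/N
        [1,2] "from" : N
      [2,5] NP\NP   <B
        [2,4] N\NP   <
          [2,3] "heard" : PP
          [3,4] "that" : (N\NP)\PP
        [4,5] "plan" : NP\N
    [5,6] "under" : S\NP
  [6,8] S\(S\NP)   >
    [6,7] "dog" : (S\(S\NP))/PP
    [7,8] "saw" : PP

YES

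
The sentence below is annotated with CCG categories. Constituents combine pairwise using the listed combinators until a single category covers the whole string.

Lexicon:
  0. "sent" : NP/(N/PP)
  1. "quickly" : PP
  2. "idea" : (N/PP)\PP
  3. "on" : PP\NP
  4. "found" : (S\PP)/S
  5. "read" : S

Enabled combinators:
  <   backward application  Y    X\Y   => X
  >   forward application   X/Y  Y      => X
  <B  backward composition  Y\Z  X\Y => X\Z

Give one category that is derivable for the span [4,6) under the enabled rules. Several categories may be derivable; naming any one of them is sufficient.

[0,6] S   <
  [0,4] PP   <
    [0,3] NP   >
      [0,1] "sent" : NP/(N/PP)
      [1,3] N/PP   <
        [1,2] "quickly" : PP
        [2,3] "idea" : (N/PP)\PP
    [3,4] "on" : PP\NP
  [4,6] S\PP   >
    [4,5] "found" : (S\PP)/S
    [5,6] "read" : S

S\PP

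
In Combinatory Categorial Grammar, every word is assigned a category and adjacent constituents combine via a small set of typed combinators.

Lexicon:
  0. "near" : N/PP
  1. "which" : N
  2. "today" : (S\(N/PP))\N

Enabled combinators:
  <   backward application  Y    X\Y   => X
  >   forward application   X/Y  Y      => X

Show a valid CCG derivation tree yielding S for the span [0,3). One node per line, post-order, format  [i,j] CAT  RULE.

[0,1] N/PP  lex  "near"
[1,2] N  lex  "which"
[2,3] (S\(N/PP))\N  lex  "today"
[1,3] S\(N/PP)  <  k=2
[0,3] S  <  k=1

[0,3] S   <
  [0,1] "near" : N/PP
  [1,3] S\(N/PP)   <
    [1,2] "which" : N
    [2,3] "today" : (S\(N/PP))\N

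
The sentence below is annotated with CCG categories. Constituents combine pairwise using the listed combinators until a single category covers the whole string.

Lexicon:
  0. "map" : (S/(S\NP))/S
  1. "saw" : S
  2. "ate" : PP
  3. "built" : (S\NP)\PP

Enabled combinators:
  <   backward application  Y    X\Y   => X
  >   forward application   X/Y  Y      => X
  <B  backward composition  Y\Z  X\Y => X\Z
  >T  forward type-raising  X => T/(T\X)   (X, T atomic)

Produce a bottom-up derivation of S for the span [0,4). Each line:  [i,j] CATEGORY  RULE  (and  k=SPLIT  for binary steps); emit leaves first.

[0,1] (S/(S\NP))/S  lex  "map"
[1,2] S  lex  "saw"
[0,2] S/(S\NP)  >  k=1
[2,3] PP  lex  "ate"
[3,4] (S\NP)\PP  lex  "built"
[2,4] S\NP  <  k=3
[0,4] S  >  k=2

[0,4] S   >
  [0,2] S/(S\NP)   >
    [0,1] "map" : (S/(S\NP))/S
    [1,2] "saw" : S
  [2,4] S\NP   <
    [2,3] "ate" : PP
    [3,4] "built" : (S\NP)\PP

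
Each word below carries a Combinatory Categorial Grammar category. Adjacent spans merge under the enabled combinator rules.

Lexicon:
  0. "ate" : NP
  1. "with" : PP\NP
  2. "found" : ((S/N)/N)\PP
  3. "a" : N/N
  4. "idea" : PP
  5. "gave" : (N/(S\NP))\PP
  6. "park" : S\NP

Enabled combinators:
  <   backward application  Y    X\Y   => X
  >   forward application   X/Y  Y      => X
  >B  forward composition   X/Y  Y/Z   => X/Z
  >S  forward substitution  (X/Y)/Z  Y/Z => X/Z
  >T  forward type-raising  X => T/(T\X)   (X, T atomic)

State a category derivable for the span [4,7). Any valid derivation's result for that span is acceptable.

N

[0,7] S   >
  [0,4] S/N   >S
    [0,3] (S/N)/N   <
      [0,2] PP   <
        [0,1] "ate" : NP
        [1,2] "with" : PP\NP
      [2,3] "found" : ((S/N)/N)\PP
    [3,4] "a" : N/N
  [4,7] N   >
    [4,6] N/(S\NP)   <
      [4,5] "idea" : PP
      [5,6] "gave" : (N/(S\NP))\PP
    [6,7] "park" : S\NP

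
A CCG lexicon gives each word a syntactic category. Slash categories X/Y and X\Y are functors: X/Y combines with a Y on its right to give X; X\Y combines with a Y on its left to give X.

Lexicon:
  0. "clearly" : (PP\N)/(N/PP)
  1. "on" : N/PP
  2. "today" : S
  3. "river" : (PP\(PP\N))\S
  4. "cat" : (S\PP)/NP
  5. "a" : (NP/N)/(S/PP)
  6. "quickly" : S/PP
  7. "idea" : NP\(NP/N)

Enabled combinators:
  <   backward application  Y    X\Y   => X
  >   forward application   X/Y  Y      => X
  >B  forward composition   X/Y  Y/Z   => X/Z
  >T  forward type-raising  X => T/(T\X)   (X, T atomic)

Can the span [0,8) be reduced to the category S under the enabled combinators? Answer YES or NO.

[0,8] S   <
  [0,4] PP   <
    [0,2] PP\N   >
      [0,1] "clearly" : (PP\N)/(N/PP)
      [1,2] "on" : N/PP
    [2,4] PP\(PP\N)   <
      [2,3] "today" : S
      [3,4] "river" : (PP\(PP\N))\S
  [4,8] S\PP   >
    [4,5] "cat" : (S\PP)/NP
    [5,8] NP   <
      [5,7] NP/N   >
        [5,6] "a" : (NP/N)/(S/PP)
        [6,7] "quickly" : S/PP
      [7,8] "idea" : NP\(NP/N)

YES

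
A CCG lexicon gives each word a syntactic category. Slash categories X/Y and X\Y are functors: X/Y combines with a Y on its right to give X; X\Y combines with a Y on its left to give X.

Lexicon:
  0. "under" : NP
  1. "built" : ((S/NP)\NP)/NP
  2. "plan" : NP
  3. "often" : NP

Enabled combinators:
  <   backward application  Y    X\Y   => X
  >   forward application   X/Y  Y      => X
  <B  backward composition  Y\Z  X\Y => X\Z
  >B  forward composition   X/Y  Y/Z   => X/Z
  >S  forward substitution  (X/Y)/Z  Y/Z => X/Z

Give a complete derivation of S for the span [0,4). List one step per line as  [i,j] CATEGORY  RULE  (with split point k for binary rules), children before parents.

[0,1] NP  lex  "under"
[1,2] ((S/NP)\NP)/NP  lex  "built"
[2,3] NP  lex  "plan"
[1,3] (S/NP)\NP  >  k=2
[0,3] S/NP  <  k=1
[3,4] NP  lex  "often"
[0,4] S  >  k=3

[0,4] S   >
  [0,3] S/NP   <
    [0,1] "under" : NP
    [1,3] (S/NP)\NP   >
      [1,2] "built" : ((S/NP)\NP)/NP
      [2,3] "plan" : NP
  [3,4] "often" : NP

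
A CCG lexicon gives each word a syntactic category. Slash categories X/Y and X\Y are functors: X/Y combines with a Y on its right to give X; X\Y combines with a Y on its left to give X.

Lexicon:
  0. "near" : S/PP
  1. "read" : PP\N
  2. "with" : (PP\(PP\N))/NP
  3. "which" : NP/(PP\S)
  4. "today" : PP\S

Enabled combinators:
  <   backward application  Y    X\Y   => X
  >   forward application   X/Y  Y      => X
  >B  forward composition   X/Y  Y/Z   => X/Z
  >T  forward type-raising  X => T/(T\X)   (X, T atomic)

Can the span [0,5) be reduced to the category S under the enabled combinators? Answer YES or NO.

[0,5] S   >
  [0,1] "near" : S/PP
  [1,5] PP   <
    [1,2] "read" : PP\N
    [2,5] PP\(PP\N)   >
      [2,3] "with" : (PP\(PP\N))/NP
      [3,5] NP   >
        [3,4] "which" : NP/(PP\S)
        [4,5] "today" : PP\S

YES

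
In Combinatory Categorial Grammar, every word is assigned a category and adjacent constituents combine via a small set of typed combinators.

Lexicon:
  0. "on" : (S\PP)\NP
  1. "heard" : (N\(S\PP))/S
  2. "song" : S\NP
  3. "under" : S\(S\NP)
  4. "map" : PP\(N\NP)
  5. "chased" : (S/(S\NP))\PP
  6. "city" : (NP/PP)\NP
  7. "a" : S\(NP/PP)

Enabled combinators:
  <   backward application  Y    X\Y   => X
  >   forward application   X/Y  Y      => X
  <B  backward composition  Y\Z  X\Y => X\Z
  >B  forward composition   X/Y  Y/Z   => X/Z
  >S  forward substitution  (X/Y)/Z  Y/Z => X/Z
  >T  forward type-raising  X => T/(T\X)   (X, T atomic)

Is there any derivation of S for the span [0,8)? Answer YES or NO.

[0,8] S   >
  [0,6] S/(S\NP)   <
    [0,5] PP   <
      [0,4] N\NP   <B
        [0,1] "on" : (S\PP)\NP
        [1,4] N\(S\PP)   >
          [1,2] "heard" : (N\(S\PP))/S
          [2,4] S   <
            [2,3] "song" : S\NP
            [3,4] "under" : S\(S\NP)
      [4,5] "map" : PP\(N\NP)
    [5,6] "chased" : (S/(S\NP))\PP
  [6,8] S\NP   <B
    [6,7] "city" : (NP/PP)\NP
    [7,8] "a" : S\(NP/PP)

YES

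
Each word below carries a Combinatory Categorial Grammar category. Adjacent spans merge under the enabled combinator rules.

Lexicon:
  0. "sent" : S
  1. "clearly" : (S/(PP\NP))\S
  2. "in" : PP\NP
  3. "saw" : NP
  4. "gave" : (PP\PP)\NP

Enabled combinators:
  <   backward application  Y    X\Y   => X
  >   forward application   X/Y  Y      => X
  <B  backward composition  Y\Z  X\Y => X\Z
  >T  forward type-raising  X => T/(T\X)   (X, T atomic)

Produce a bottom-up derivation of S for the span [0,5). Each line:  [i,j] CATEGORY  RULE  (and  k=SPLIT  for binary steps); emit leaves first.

[0,5] S   >
  [0,2] S/(PP\NP)   <
    [0,1] "sent" : S
    [1,2] "clearly" : (S/(PP\NP))\S
  [2,5] PP\NP   <B
    [2,3] "in" : PP\NP
    [3,5] PP\PP   <
      [3,4] "saw" : NP
      [4,5] "gave" : (PP\PP)\NP

[0,1] S  lex  "sent"
[1,2] (S/(PP\NP))\S  lex  "clearly"
[0,2] S/(PP\NP)  <  k=1
[2,3] PP\NP  lex  "in"
[3,4] NP  lex  "saw"
[4,5] (PP\PP)\NP  lex  "gave"
[3,5] PP\PP  <  k=4
[2,5] PP\NP  <B  k=3
[0,5] S  >  k=2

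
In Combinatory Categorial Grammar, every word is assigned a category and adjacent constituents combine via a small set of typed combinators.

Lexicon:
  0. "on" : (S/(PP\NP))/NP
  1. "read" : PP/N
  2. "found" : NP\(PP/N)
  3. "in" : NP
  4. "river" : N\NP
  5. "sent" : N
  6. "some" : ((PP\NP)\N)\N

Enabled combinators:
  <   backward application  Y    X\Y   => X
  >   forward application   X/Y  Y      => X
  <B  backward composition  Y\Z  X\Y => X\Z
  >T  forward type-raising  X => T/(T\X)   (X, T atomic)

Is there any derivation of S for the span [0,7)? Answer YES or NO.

[0,7] S   >
  [0,3] S/(PP\NP)   >
    [0,1] "on" : (S/(PP\NP))/NP
    [1,3] NP   <
      [1,2] "read" : PP/N
      [2,3] "found" : NP\(PP/N)
  [3,7] PP\NP   <
    [3,5] N   <
      [3,4] "in" : NP
      [4,5] "river" : N\NP
    [5,7] (PP\NP)\N   <
      [5,6] "sent" : N
      [6,7] "some" : ((PP\NP)\N)\N

YES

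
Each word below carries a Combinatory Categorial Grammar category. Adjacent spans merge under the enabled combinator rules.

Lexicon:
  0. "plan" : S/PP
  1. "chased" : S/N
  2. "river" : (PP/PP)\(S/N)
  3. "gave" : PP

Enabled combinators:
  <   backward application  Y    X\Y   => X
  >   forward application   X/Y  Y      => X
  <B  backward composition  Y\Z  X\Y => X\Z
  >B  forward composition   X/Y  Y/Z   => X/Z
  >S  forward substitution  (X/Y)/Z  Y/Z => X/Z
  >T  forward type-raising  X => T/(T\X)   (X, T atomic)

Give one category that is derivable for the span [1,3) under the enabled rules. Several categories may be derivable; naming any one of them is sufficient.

PP/PP

[0,4] S   >
  [0,3] S/PP   >B
    [0,1] "plan" : S/PP
    [1,3] PP/PP   <
      [1,2] "chased" : S/N
      [2,3] "river" : (PP/PP)\(S/N)
  [3,4] "gave" : PP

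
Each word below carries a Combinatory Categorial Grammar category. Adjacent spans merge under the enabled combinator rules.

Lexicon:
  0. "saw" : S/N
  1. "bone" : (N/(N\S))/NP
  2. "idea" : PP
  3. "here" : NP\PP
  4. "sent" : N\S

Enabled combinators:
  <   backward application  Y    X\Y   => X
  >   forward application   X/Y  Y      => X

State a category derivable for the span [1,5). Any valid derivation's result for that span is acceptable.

N

[0,5] S   >
  [0,1] "saw" : S/N
  [1,5] N   >
    [1,4] N/(N\S)   >
      [1,2] "bone" : (N/(N\S))/NP
      [2,4] NP   <
        [2,3] "idea" : PP
        [3,4] "here" : NP\PP
    [4,5] "sent" : N\S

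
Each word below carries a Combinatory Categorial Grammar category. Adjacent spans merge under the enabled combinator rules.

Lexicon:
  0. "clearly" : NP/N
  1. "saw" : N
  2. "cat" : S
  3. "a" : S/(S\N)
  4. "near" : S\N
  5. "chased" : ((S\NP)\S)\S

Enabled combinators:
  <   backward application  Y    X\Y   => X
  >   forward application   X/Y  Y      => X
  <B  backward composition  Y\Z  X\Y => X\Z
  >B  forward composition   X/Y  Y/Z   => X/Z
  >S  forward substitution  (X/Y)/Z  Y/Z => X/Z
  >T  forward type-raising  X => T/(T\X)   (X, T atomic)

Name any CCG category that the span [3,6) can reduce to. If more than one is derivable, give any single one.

[0,6] S   <
  [0,2] NP   >
    [0,1] "clearly" : NP/N
    [1,2] "saw" : N
  [2,6] S\NP   <
    [2,3] "cat" : S
    [3,6] (S\NP)\S   <
      [3,5] S   >
        [3,4] "a" : S/(S\N)
        [4,5] "near" : S\N
      [5,6] "chased" : ((S\NP)\S)\S

(S\NP)\S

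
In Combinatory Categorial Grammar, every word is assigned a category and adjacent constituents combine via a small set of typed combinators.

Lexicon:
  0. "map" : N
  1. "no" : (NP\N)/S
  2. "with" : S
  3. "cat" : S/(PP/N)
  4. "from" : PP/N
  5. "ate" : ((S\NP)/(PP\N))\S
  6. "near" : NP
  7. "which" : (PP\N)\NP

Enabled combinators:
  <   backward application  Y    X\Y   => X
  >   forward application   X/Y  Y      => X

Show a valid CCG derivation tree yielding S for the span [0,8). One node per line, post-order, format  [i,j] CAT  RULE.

[0,1] N  lex  "map"
[1,2] (NP\N)/S  lex  "no"
[2,3] S  lex  "with"
[1,3] NP\N  >  k=2
[0,3] NP  <  k=1
[3,4] S/(PP/N)  lex  "cat"
[4,5] PP/N  lex  "from"
[3,5] S  >  k=4
[5,6] ((S\NP)/(PP\N))\S  lex  "ate"
[3,6] (S\NP)/(PP\N)  <  k=5
[6,7] NP  lex  "near"
[7,8] (PP\N)\NP  lex  "which"
[6,8] PP\N  <  k=7
[3,8] S\NP  >  k=6
[0,8] S  <  k=3

[0,8] S   <
  [0,3] NP   <
    [0,1] "map" : N
    [1,3] NP\N   >
      [1,2] "no" : (NP\N)/S
      [2,3] "with" : S
  [3,8] S\NP   >
    [3,6] (S\NP)/(PP\N)   <
      [3,5] S   >
        [3,4] "cat" : S/(PP/N)
        [4,5] "from" : PP/N
      [5,6] "ate" : ((S\NP)/(PP\N))\S
    [6,8] PP\N   <
      [6,7] "near" : NP
      [7,8] "which" : (PP\N)\NP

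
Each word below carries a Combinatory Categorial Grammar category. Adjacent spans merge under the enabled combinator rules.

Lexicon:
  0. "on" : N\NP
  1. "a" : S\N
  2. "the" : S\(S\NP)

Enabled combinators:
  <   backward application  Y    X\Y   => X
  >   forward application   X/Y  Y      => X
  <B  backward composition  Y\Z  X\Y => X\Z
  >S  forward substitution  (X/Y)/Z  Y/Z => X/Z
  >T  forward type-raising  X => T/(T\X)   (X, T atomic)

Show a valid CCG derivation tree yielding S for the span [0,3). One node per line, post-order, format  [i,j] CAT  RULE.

[0,1] N\NP  lex  "on"
[1,2] S\N  lex  "a"
[0,2] S\NP  <B  k=1
[2,3] S\(S\NP)  lex  "the"
[0,3] S  <  k=2

[0,3] S   <
  [0,2] S\NP   <B
    [0,1] "on" : N\NP
    [1,2] "a" : S\N
  [2,3] "the" : S\(S\NP)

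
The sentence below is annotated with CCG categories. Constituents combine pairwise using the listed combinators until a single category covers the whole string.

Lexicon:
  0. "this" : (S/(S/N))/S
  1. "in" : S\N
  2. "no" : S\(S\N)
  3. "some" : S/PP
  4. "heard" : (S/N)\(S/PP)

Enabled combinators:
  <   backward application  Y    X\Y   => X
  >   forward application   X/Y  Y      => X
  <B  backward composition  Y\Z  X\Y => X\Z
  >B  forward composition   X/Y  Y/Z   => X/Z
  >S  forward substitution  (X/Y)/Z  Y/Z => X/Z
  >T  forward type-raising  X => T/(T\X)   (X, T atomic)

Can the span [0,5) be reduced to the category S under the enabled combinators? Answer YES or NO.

[0,5] S   >
  [0,3] S/(S/N)   >
    [0,1] "this" : (S/(S/N))/S
    [1,3] S   <
      [1,2] "in" : S\N
      [2,3] "no" : S\(S\N)
  [3,5] S/N   <
    [3,4] "some" : S/PP
    [4,5] "heard" : (S/N)\(S/PP)

YES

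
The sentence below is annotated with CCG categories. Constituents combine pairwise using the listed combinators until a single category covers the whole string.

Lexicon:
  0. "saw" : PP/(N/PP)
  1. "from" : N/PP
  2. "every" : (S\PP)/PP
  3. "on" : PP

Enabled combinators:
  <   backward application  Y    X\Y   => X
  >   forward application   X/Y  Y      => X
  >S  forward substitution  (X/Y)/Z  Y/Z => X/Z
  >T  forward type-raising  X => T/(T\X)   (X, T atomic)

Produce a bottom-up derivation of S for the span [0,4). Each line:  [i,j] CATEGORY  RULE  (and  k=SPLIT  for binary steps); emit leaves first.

[0,1] PP/(N/PP)  lex  "saw"
[1,2] N/PP  lex  "from"
[0,2] PP  >  k=1
[2,3] (S\PP)/PP  lex  "every"
[3,4] PP  lex  "on"
[2,4] S\PP  >  k=3
[0,4] S  <  k=2

[0,4] S   <
  [0,2] PP   >
    [0,1] "saw" : PP/(N/PP)
    [1,2] "from" : N/PP
  [2,4] S\PP   >
    [2,3] "every" : (S\PP)/PP
    [3,4] "on" : PP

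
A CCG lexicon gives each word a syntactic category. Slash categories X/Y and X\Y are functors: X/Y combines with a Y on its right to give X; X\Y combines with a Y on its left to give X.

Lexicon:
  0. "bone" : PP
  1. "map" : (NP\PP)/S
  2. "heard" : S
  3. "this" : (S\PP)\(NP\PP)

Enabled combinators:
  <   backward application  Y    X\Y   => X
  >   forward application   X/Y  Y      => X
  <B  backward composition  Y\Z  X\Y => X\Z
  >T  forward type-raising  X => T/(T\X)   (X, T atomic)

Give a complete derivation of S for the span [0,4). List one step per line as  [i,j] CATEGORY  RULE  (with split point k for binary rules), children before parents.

[0,4] S   >
  [0,1] S/(S\PP)   >T
    [0,1] "bone" : PP
  [1,4] S\PP   <
    [1,3] NP\PP   >
      [1,2] "map" : (NP\PP)/S
      [2,3] "heard" : S
    [3,4] "this" : (S\PP)\(NP\PP)

[0,1] PP  lex  "bone"
[0,1] S/(S\PP)  >T
[1,2] (NP\PP)/S  lex  "map"
[2,3] S  lex  "heard"
[1,3] NP\PP  >  k=2
[3,4] (S\PP)\(NP\PP)  lex  "this"
[1,4] S\PP  <  k=3
[0,4] S  >  k=1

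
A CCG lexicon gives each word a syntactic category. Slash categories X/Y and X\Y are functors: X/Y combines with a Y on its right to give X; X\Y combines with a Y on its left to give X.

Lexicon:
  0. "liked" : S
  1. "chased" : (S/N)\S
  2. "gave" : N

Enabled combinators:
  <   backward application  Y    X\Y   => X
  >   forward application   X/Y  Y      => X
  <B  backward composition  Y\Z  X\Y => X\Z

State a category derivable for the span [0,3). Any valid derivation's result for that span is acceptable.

[0,3] S   >
  [0,2] S/N   <
    [0,1] "liked" : S
    [1,2] "chased" : (S/N)\S
  [2,3] "gave" : N

S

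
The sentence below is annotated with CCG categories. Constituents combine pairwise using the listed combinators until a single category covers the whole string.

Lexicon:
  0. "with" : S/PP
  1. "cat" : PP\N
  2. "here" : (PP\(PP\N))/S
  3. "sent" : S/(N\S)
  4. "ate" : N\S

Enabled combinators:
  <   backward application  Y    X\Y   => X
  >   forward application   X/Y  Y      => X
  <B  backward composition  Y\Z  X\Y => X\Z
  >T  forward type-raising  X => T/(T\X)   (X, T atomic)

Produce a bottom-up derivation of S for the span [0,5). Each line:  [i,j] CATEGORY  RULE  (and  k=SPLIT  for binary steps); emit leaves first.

[0,1] S/PP  lex  "with"
[1,2] PP\N  lex  "cat"
[2,3] (PP\(PP\N))/S  lex  "here"
[3,4] S/(N\S)  lex  "sent"
[4,5] N\S  lex  "ate"
[3,5] S  >  k=4
[2,5] PP\(PP\N)  >  k=3
[1,5] PP  <  k=2
[0,5] S  >  k=1

[0,5] S   >
  [0,1] "with" : S/PP
  [1,5] PP   <
    [1,2] "cat" : PP\N
    [2,5] PP\(PP\N)   >
      [2,3] "here" : (PP\(PP\N))/S
      [3,5] S   >
        [3,4] "sent" : S/(N\S)
        [4,5] "ate" : N\S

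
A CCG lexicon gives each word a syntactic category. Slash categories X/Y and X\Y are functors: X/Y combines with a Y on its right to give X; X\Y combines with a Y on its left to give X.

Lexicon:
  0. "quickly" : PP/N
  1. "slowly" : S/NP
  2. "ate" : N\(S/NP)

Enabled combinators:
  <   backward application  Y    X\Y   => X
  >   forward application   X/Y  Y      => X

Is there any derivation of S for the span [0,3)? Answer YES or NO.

PP/N S/NP N\(S/NP)
CKY chart[0,3] = {PP}; S ∉ chart

NO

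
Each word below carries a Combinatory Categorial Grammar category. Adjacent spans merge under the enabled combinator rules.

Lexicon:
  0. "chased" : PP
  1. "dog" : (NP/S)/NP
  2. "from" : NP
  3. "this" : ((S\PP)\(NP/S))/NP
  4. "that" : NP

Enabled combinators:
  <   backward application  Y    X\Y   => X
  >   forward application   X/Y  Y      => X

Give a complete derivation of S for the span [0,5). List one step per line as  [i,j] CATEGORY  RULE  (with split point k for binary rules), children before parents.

[0,1] PP  lex  "chased"
[1,2] (NP/S)/NP  lex  "dog"
[2,3] NP  lex  "from"
[1,3] NP/S  >  k=2
[3,4] ((S\PP)\(NP/S))/NP  lex  "this"
[4,5] NP  lex  "that"
[3,5] (S\PP)\(NP/S)  >  k=4
[1,5] S\PP  <  k=3
[0,5] S  <  k=1

[0,5] S   <
  [0,1] "chased" : PP
  [1,5] S\PP   <
    [1,3] NP/S   >
      [1,2] "dog" : (NP/S)/NP
      [2,3] "from" : NP
    [3,5] (S\PP)\(NP/S)   >
      [3,4] "this" : ((S\PP)\(NP/S))/NP
      [4,5] "that" : NP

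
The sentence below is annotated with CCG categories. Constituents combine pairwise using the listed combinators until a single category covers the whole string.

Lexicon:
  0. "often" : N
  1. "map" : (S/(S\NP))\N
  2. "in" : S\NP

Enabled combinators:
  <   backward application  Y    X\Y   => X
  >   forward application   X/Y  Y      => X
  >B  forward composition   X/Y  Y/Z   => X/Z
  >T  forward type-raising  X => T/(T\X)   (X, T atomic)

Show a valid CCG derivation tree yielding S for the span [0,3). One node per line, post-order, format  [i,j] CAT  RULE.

[0,1] N  lex  "often"
[1,2] (S/(S\NP))\N  lex  "map"
[0,2] S/(S\NP)  <  k=1
[2,3] S\NP  lex  "in"
[0,3] S  >  k=2

[0,3] S   >
  [0,2] S/(S\NP)   <
    [0,1] "often" : N
    [1,2] "map" : (S/(S\NP))\N
  [2,3] "in" : S\NP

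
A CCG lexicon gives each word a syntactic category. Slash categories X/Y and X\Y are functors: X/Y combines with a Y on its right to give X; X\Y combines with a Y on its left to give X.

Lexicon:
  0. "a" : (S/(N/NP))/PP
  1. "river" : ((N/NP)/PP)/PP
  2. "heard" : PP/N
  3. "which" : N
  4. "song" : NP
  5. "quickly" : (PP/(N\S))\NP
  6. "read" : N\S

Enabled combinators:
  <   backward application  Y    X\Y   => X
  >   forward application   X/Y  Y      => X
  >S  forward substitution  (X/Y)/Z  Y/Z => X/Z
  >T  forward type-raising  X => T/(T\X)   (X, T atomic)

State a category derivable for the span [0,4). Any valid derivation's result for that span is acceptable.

S/PP

[0,7] S   >
  [0,4] S/PP   >S
    [0,1] "a" : (S/(N/NP))/PP
    [1,4] (N/NP)/PP   >
      [1,2] "river" : ((N/NP)/PP)/PP
      [2,4] PP   >
        [2,3] "heard" : PP/N
        [3,4] "which" : N
  [4,7] PP   >
    [4,6] PP/(N\S)   <
      [4,5] "song" : NP
      [5,6] "quickly" : (PP/(N\S))\NP
    [6,7] "read" : N\S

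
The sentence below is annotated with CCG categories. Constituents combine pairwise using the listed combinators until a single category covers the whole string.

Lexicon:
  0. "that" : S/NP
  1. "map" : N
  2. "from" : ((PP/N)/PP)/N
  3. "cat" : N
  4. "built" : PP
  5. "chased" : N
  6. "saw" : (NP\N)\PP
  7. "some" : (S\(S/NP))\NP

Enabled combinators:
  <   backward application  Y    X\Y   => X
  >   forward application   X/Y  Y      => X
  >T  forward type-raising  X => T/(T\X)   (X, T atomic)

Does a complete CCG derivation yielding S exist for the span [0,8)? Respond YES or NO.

[0,8] S   <
  [0,1] "that" : S/NP
  [1,8] S\(S/NP)   <
    [1,7] NP   <
      [1,2] "map" : N
      [2,7] NP\N   <
        [2,6] PP   >
          [2,5] PP/N   >
            [2,4] (PP/N)/PP   >
              [2,3] "from" : ((PP/N)/PP)/N
              [3,4] "cat" : N
            [4,5] "built" : PP
          [5,6] "chased" : N
        [6,7] "saw" : (NP\N)\PP
    [7,8] "some" : (S\(S/NP))\NP

YES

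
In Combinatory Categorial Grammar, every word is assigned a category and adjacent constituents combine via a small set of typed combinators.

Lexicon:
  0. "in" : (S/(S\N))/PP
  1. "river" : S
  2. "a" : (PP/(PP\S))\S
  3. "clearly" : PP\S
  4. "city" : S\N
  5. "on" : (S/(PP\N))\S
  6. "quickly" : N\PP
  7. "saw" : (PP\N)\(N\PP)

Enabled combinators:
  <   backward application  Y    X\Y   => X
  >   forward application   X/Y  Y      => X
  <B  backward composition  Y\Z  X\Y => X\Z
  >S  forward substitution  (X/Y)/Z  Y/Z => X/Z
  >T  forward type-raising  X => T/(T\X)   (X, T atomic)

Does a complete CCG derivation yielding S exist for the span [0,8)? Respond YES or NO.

YES

[0,8] S   >
  [0,6] S/(PP\N)   <
    [0,5] S   >
      [0,4] S/(S\N)   >
        [0,1] "in" : (S/(S\N))/PP
        [1,4] PP   >
          [1,3] PP/(PP\S)   <
            [1,2] "river" : S
            [2,3] "a" : (PP/(PP\S))\S
          [3,4] "clearly" : PP\S
      [4,5] "city" : S\N
    [5,6] "on" : (S/(PP\N))\S
  [6,8] PP\N   <
    [6,7] "quickly" : N\PP
    [7,8] "saw" : (PP\N)\(N\PP)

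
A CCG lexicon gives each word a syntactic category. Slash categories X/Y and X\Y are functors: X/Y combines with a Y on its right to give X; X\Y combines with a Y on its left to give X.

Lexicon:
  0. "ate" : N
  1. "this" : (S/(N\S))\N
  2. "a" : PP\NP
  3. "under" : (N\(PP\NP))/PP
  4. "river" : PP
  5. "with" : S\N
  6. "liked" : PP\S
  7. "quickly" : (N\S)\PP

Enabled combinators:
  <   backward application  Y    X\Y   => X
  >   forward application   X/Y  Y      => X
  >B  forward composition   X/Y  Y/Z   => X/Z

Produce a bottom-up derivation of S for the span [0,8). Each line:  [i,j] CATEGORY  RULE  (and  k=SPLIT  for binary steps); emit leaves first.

[0,8] S   >
  [0,2] S/(N\S)   <
    [0,1] "ate" : N
    [1,2] "this" : (S/(N\S))\N
  [2,8] N\S   <
    [2,7] PP   <
      [2,6] S   <
        [2,5] N   <
          [2,3] "a" : PP\NP
          [3,5] N\(PP\NP)   >
            [3,4] "under" : (N\(PP\NP))/PP
            [4,5] "river" : PP
        [5,6] "with" : S\N
      [6,7] "liked" : PP\S
    [7,8] "quickly" : (N\S)\PP

[0,1] N  lex  "ate"
[1,2] (S/(N\S))\N  lex  "this"
[0,2] S/(N\S)  <  k=1
[2,3] PP\NP  lex  "a"
[3,4] (N\(PP\NP))/PP  lex  "under"
[4,5] PP  lex  "river"
[3,5] N\(PP\NP)  >  k=4
[2,5] N  <  k=3
[5,6] S\N  lex  "with"
[2,6] S  <  k=5
[6,7] PP\S  lex  "liked"
[2,7] PP  <  k=6
[7,8] (N\S)\PP  lex  "quickly"
[2,8] N\S  <  k=7
[0,8] S  >  k=2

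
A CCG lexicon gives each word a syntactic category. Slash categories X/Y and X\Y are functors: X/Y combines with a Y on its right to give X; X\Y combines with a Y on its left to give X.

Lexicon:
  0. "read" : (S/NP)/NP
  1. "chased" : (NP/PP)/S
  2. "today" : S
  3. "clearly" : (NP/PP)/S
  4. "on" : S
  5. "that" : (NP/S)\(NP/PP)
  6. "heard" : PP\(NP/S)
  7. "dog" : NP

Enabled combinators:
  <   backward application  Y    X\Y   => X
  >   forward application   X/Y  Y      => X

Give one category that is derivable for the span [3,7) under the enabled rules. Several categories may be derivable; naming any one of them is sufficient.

[0,8] S   >
  [0,7] S/NP   >
    [0,1] "read" : (S/NP)/NP
    [1,7] NP   >
      [1,3] NP/PP   >
        [1,2] "chased" : (NP/PP)/S
        [2,3] "today" : S
      [3,7] PP   <
        [3,6] NP/S   <
          [3,5] NP/PP   >
            [3,4] "clearly" : (NP/PP)/S
            [4,5] "on" : S
          [5,6] "that" : (NP/S)\(NP/PP)
        [6,7] "heard" : PP\(NP/S)
  [7,8] "dog" : NP

PP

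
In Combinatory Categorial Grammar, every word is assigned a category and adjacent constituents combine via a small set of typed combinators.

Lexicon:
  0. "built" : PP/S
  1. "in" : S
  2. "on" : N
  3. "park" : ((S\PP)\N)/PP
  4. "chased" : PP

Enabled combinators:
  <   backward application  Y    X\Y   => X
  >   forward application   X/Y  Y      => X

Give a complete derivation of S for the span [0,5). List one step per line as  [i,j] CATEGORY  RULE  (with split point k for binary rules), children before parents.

[0,1] PP/S  lex  "built"
[1,2] S  lex  "in"
[0,2] PP  >  k=1
[2,3] N  lex  "on"
[3,4] ((S\PP)\N)/PP  lex  "park"
[4,5] PP  lex  "chased"
[3,5] (S\PP)\N  >  k=4
[2,5] S\PP  <  k=3
[0,5] S  <  k=2

[0,5] S   <
  [0,2] PP   >
    [0,1] "built" : PP/S
    [1,2] "in" : S
  [2,5] S\PP   <
    [2,3] "on" : N
    [3,5] (S\PP)\N   >
      [3,4] "park" : ((S\PP)\N)/PP
      [4,5] "chased" : PP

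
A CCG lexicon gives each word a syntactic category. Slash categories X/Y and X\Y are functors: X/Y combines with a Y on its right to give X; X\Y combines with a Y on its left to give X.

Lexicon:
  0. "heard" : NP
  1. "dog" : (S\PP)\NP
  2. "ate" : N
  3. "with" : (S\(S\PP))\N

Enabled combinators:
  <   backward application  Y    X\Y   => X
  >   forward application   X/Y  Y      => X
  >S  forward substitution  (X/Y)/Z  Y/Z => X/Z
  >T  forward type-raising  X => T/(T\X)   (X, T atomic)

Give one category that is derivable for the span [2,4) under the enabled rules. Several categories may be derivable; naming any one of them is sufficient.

S\(S\PP)

[0,4] S   <
  [0,2] S\PP   <
    [0,1] "heard" : NP
    [1,2] "dog" : (S\PP)\NP
  [2,4] S\(S\PP)   <
    [2,3] "ate" : N
    [3,4] "with" : (S\(S\PP))\N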